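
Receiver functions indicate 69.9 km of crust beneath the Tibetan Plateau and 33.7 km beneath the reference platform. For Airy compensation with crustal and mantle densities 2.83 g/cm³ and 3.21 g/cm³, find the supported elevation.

Excess crust Δ = 69.9 km − 33.7 km = 36.2 km, split between elevation h and root r with h + r = Δ.
Airy balance ρ_c h = (ρ_m − ρ_c) r gives r = h ρ_c/(ρ_m − ρ_c), so h (1 + ρ_c/(ρ_m − ρ_c)) = Δ, i.e. h = Δ (ρ_m − ρ_c)/ρ_m.
h = 36.2 km × 0.38/3.21 = 4.29 km.

4.29 km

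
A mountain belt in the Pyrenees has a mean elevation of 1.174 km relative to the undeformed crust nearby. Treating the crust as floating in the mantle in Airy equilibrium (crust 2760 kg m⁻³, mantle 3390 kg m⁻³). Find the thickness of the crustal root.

For local isostatic compensation: the weight of the topography is balanced by the buoyancy of the root, ρ_c h = (ρ_m − ρ_c) r.
r = h · ρ_c / (ρ_m − ρ_c) = 1.174 km × 2760 / (3390 − 2760) = 5.14 km.

5.14 km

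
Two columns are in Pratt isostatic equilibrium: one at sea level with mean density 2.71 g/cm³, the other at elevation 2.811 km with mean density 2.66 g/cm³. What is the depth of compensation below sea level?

150 km

ρ_ref D = ρ (D + h) → D (ρ_ref − ρ) = ρ h.
D = ρ h/(ρ_ref − ρ) = 2.66 × 2.811 km/(2.71 − 2.66) = 150 km.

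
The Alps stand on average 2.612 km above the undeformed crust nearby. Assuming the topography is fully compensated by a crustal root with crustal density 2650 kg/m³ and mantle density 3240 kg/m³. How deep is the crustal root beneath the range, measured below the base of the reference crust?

Balancing pressure at the compensation depth: the weight of the topography is balanced by the buoyancy of the root, ρ_c h = (ρ_m − ρ_c) r.
r = h · ρ_c / (ρ_m − ρ_c) = 2.612 km × 2650 / (3240 − 2650) = 11.7 km.

11.7 km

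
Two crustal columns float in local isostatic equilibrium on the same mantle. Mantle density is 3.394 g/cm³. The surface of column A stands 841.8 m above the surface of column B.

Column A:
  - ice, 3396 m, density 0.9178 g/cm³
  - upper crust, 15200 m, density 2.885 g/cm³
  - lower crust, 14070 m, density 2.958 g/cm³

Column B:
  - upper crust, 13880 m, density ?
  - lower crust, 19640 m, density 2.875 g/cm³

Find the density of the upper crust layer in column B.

Take the compensation level at the base of the deeper column (depth z_c below the surface of column A) and equate Σ ρ_i t_i down to z_c; mantle fills any gap and the z_c terms cancel.
Column A: 3396×0.9178 + 15200×2.885 + 14070×2.958 + (z_c − 32666)×3.394
Column B: 841.8×0 + 13880×ρ + 19640×2.875 + (z_c − 841.8 − 33520)×3.394
The z_c×3.394 term appears on both sides and cancels. Collect the known terms of each column as K = Σ(ρt)_known − 3.394 × (depth of known layers): K_A = 88587.9088 − 3.394×32666 = −22280.4952; K_B = 56465 − 3.394×(841.8 + 33520) = −60158.9492.
Balance: K_A = K_B + 13880×ρ, so ρ = (K_A − K_B)/13880 = 37878.5/13880 = 2.73 g/cm³.

2.73 g/cm³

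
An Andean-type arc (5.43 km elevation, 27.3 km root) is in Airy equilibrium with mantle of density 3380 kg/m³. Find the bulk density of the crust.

ρ_c h = (ρ_m − ρ_c) r → ρ_c (h + r) = ρ_m r → ρ_c = ρ_m r / (h + r).
ρ_c = 3380 × 27.3 km / (5.43 km + 27.3 km) = 2820 kg/m³.

2820 kg/m³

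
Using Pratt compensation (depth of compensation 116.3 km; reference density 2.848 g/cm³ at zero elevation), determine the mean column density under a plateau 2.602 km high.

Pratt balance: ρ_ref D = ρ (D + h).
ρ = ρ_ref D/(D + h) = 2.848 × 116.3 km/(116.3 km + 2.602 km) = 2.79 g/cm³.

2.79 g/cm³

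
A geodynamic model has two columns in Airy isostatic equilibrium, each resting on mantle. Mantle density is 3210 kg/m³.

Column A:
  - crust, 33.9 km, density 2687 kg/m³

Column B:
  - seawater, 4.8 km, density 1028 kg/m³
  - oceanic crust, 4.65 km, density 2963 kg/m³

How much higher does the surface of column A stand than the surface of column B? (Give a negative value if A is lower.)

For any compensation level in the mantle, the mantle terms cancel and isostasy reduces to e = (Σt_A − Σt_B) − (Σ(ρt)_A − Σ(ρt)_B) / ρ_m.
Σt_A = 33.9 km; Σt_B = 9.45 km; Σ(ρt)_A = 91089.3; Σ(ρt)_B = 18712.35 (in km·kg/m³).
e = (33.9 − 9.45) − (91089.3 − 18712.35) / 3210 = 1.9 km.

1.9 km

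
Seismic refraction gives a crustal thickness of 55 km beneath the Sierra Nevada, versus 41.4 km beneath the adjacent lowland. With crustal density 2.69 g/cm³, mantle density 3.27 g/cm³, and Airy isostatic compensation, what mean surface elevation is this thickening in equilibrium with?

Excess crust Δ = 55 km − 41.4 km = 13.6 km, split between elevation h and root r with h + r = Δ.
Airy balance ρ_c h = (ρ_m − ρ_c) r gives r = h ρ_c/(ρ_m − ρ_c), so h (1 + ρ_c/(ρ_m − ρ_c)) = Δ, i.e. h = Δ (ρ_m − ρ_c)/ρ_m.
h = 13.6 km × 0.58/3.27 = 2.41 km.

2.41 km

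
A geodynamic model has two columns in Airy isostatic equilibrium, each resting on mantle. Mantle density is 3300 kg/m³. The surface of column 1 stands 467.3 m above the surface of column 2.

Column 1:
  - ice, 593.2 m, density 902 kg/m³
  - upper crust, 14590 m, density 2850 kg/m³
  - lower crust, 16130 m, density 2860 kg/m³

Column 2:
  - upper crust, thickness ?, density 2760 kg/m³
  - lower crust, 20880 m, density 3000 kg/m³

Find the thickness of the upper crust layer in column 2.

13500 m

Take the compensation level at the base of the deeper column (depth z_c below the surface of column 1) and equate Σ ρ_i t_i down to z_c; mantle fills any gap and the z_c terms cancel.
Column 1: 593.2×902 + 14590×2850 + 16130×2860 + (z_c − 31313.2)×3300
Column 2: 467.3×0 + x×2760 + 20880×3000 + (z_c − 467.3 − 20880 − x)×3300
The z_c×3300 term appears on both sides and cancels. Collect the known terms of each column as K = Σ(ρt)_known − 3300 × (depth of known layers): K_1 = 88248366.4 − 3300×31313.2 = −15085193.6; K_2 = 62640000 − 3300×(467.3 + 20880) = −7806090.
Balance: K_1 = K_2 − x×(3300 − 2760), so x = (K_2 − K_1)/(3300 − 2760) = 7279100/540 = 13500 m.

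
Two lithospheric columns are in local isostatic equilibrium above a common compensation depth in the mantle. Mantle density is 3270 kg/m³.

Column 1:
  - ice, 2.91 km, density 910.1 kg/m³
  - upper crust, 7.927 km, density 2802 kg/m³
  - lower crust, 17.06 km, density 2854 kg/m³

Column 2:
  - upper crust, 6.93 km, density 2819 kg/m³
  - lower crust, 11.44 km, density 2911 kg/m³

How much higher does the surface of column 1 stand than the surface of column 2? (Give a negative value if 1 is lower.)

For any compensation level in the mantle, the mantle terms cancel and isostasy reduces to e = (Σt_1 − Σt_2) − (Σ(ρt)_1 − Σ(ρt)_2) / ρ_m.
Σt_1 = 27.897 km; Σt_2 = 18.37 km; Σ(ρt)_1 = 73549.085; Σ(ρt)_2 = 52837.51 (in km·kg/m³).
e = (27.897 − 18.37) − (73549.085 − 52837.51) / 3270 = 3.19 km.

3.19 km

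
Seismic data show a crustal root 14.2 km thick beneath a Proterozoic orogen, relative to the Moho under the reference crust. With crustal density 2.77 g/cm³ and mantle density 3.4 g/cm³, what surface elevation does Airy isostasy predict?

In Airy isostatic equilibrium: ρ_c h = (ρ_m − ρ_c) r.
h = r (ρ_m − ρ_c) / ρ_c = 14.2 km × (3.4 − 2.77) / 2.77 = 3.23 km.

3.23 km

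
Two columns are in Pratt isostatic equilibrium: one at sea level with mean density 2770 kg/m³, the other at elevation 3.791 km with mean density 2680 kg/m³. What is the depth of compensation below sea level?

ρ_ref D = ρ (D + h) → D (ρ_ref − ρ) = ρ h.
D = ρ h/(ρ_ref − ρ) = 2680 × 3.791 km/(2770 − 2680) = 113 km.

113 km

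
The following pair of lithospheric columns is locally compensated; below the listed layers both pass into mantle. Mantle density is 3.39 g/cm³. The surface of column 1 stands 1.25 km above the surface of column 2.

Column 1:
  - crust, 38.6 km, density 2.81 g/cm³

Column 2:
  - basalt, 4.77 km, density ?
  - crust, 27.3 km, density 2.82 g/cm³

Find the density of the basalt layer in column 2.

Take the compensation level at the base of the deeper column (depth z_c below the surface of column 1) and equate Σ ρ_i t_i down to z_c; mantle fills any gap and the z_c terms cancel.
Column 1: 38.6×2.81 + (z_c − 38.6)×3.39
Column 2: 1.25×0 + 4.77×ρ + 27.3×2.82 + (z_c − 1.25 − 32.07)×3.39
The z_c×3.39 term appears on both sides and cancels. Collect the known terms of each column as K = Σ(ρt)_known − 3.39 × (depth of known layers): K_1 = 108.466 − 3.39×38.6 = −22.388; K_2 = 76.986 − 3.39×(1.25 + 32.07) = −35.9688.
Balance: K_1 = K_2 + 4.77×ρ, so ρ = (K_1 − K_2)/4.77 = 13.5808/4.77 = 2.85 g/cm³.

2.85 g/cm³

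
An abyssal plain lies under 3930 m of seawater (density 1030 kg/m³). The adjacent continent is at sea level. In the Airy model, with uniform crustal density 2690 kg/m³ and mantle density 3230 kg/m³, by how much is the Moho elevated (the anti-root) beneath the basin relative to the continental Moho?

For local isostatic compensation: replacing crust with seawater at the top is compensated by replacing crust with mantle at the base: d (ρ_c − ρ_w) = a (ρ_m − ρ_c).
a = d (ρ_c − ρ_w)/(ρ_m − ρ_c) = 3930 m × 1660/540 = 12100 m.

12100 m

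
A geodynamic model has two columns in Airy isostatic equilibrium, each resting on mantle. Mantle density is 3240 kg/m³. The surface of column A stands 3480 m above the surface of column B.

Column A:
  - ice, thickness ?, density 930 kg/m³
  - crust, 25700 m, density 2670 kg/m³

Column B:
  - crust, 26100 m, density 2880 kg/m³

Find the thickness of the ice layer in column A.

2610 m

Take the compensation level at the base of the deeper column (depth z_c below the surface of column A) and equate Σ ρ_i t_i down to z_c; mantle fills any gap and the z_c terms cancel.
Column A: x×930 + 25700×2670 + (z_c − 25700 − x)×3240
Column B: 3480×0 + 26100×2880 + (z_c − 3480 − 26100)×3240
The z_c×3240 term appears on both sides and cancels. Collect the known terms of each column as K = Σ(ρt)_known − 3240 × (depth of known layers): K_A = 68619000 − 3240×25700 = −14649000; K_B = 75168000 − 3240×(3480 + 26100) = −20671200.
Balance: K_A − x×(3240 − 930) = K_B, so x = (K_A − K_B)/(3240 − 930) = 6022200/2310 = 2610 m.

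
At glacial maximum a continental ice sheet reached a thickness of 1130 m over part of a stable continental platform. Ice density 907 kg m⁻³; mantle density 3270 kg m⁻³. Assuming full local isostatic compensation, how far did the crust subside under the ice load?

313 m

Balancing pressure at the compensation depth: the ice load ρ_ice t is balanced by mantle displaced below, ρ_m s.
s = t ρ_ice / ρ_m = 1130 m × 907/3270 = 313 m.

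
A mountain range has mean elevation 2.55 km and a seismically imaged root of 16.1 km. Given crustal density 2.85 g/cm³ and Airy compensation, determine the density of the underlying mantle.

Airy balance: ρ_c h = (ρ_m − ρ_c) r → ρ_m = ρ_c (1 + h/r).
ρ_m = 2.85 × (1 + 2.55 km/16.1 km) = 3.3 g/cm³.

3.3 g/cm³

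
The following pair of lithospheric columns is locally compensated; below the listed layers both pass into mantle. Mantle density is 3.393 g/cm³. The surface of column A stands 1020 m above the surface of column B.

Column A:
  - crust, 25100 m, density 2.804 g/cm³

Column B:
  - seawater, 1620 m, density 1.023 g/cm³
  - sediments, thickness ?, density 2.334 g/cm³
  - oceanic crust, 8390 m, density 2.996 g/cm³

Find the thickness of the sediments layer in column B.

Take the compensation level at the base of the deeper column (depth z_c below the surface of column A) and equate Σ ρ_i t_i down to z_c; mantle fills any gap and the z_c terms cancel.
Column A: 25100×2.804 + (z_c − 25100)×3.393
Column B: 1020×0 + 1620×1.023 + x×2.334 + 8390×2.996 + (z_c − 1020 − 10010 − x)×3.393
The z_c×3.393 term appears on both sides and cancels. Collect the known terms of each column as K = Σ(ρt)_known − 3.393 × (depth of known layers): K_A = 70380.4 − 3.393×25100 = −14783.9; K_B = 26793.7 − 3.393×(1020 + 10010) = −10631.09.
Balance: K_A = K_B − x×(3.393 − 2.334), so x = (K_B − K_A)/(3.393 − 2.334) = 4152.81/1.059 = 3920 m.

3920 m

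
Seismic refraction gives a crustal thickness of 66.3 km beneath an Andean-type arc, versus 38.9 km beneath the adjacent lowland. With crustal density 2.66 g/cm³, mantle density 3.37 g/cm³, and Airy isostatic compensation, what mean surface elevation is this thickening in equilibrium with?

5.77 km

Excess crust Δ = 66.3 km − 38.9 km = 27.4 km, split between elevation h and root r with h + r = Δ.
Airy balance ρ_c h = (ρ_m − ρ_c) r gives r = h ρ_c/(ρ_m − ρ_c), so h (1 + ρ_c/(ρ_m − ρ_c)) = Δ, i.e. h = Δ (ρ_m − ρ_c)/ρ_m.
h = 27.4 km × 0.71/3.37 = 5.77 km.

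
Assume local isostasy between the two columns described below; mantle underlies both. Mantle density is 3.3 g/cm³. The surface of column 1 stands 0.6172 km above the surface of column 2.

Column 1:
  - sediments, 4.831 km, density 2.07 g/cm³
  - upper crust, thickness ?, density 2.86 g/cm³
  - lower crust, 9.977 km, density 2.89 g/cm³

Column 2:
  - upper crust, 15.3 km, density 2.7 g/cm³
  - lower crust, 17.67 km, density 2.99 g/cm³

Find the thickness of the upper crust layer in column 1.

Take the compensation level at the base of the deeper column (depth z_c below the surface of column 1) and equate Σ ρ_i t_i down to z_c; mantle fills any gap and the z_c terms cancel.
Column 1: 4.831×2.07 + x×2.86 + 9.977×2.89 + (z_c − 14.808 − x)×3.3
Column 2: 0.6172×0 + 15.3×2.7 + 17.67×2.99 + (z_c − 0.6172 − 32.97)×3.3
The z_c×3.3 term appears on both sides and cancels. Collect the known terms of each column as K = Σ(ρt)_known − 3.3 × (depth of known layers): K_1 = 38.8337 − 3.3×14.808 = −10.0327; K_2 = 94.1433 − 3.3×(0.6172 + 32.97) = −16.69446.
Balance: K_1 − x×(3.3 − 2.86) = K_2, so x = (K_1 − K_2)/(3.3 − 2.86) = 6.66176/0.44 = 15.1 km.

15.1 km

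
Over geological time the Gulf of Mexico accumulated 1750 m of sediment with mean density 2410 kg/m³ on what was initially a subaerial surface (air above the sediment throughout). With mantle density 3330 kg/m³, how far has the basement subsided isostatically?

Subaerial load: s = t ρ_sed / ρ_m = 1750 m × 2410/3330 = 1270 m.

1270 m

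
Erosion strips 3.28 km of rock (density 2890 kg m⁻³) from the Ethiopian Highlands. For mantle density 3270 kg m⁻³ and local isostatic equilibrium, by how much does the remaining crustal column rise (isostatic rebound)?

2.9 km

Unloading: uplift u = e ρ_c/ρ_m = 3.28 km × 2890/3270 = 2.9 km.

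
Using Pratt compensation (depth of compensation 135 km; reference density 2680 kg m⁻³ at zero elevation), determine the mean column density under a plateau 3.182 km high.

Pratt balance: ρ_ref D = ρ (D + h).
ρ = ρ_ref D/(D + h) = 2680 × 135 km/(135 km + 3.182 km) = 2620 kg m⁻³.

2620 kg m⁻³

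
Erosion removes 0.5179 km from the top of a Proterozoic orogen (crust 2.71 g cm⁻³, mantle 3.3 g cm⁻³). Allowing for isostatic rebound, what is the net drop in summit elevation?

Rebound u = e ρ_c/ρ_m = 0.5179 km × 2.71/3.3 = 0.4253 km.
Net surface drop = e − u = 0.5179 km − 0.4253 km = e (ρ_m − ρ_c)/ρ_m = 0.0926 km.

0.0926 km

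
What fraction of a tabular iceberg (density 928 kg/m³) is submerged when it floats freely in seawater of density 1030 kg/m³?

Submerged fraction = ρ_obj/ρ_fluid = 928/1030 = 90.1%.

90.1%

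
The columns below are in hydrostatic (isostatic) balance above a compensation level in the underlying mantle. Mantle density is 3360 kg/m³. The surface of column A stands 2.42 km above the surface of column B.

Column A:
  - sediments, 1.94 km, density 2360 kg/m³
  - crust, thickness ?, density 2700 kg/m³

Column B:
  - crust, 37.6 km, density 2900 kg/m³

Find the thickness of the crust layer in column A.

Take the compensation level at the base of the deeper column (depth z_c below the surface of column A) and equate Σ ρ_i t_i down to z_c; mantle fills any gap and the z_c terms cancel.
Column A: 1.94×2360 + x×2700 + (z_c − 1.94 − x)×3360
Column B: 2.42×0 + 37.6×2900 + (z_c − 2.42 − 37.6)×3360
The z_c×3360 term appears on both sides and cancels. Collect the known terms of each column as K = Σ(ρt)_known − 3360 × (depth of known layers): K_A = 4578.4 − 3360×1.94 = −1940; K_B = 109040 − 3360×(2.42 + 37.6) = −25427.2.
Balance: K_A − x×(3360 − 2700) = K_B, so x = (K_A − K_B)/(3360 − 2700) = 23487.2/660 = 35.6 km.

35.6 km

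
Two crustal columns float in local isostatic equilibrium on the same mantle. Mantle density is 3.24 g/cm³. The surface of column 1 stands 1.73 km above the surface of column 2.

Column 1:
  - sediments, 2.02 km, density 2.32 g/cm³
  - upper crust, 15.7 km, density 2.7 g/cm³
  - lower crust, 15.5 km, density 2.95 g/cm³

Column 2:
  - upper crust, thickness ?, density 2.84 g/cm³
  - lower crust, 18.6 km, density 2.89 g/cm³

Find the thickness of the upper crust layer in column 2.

Take the compensation level at the base of the deeper column (depth z_c below the surface of column 1) and equate Σ ρ_i t_i down to z_c; mantle fills any gap and the z_c terms cancel.
Column 1: 2.02×2.32 + 15.7×2.7 + 15.5×2.95 + (z_c − 33.22)×3.24
Column 2: 1.73×0 + x×2.84 + 18.6×2.89 + (z_c − 1.73 − 18.6 − x)×3.24
The z_c×3.24 term appears on both sides and cancels. Collect the known terms of each column as K = Σ(ρt)_known − 3.24 × (depth of known layers): K_1 = 92.8014 − 3.24×33.22 = −14.8314; K_2 = 53.754 − 3.24×(1.73 + 18.6) = −12.1152.
Balance: K_1 = K_2 − x×(3.24 − 2.84), so x = (K_2 − K_1)/(3.24 − 2.84) = 2.7162/0.4 = 6.79 km.

6.79 km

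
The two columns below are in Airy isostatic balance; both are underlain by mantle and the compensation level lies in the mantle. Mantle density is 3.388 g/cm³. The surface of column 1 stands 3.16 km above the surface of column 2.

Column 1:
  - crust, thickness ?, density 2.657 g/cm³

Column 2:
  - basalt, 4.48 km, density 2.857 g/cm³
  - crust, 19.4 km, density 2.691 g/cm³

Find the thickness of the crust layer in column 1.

Take the compensation level at the base of the deeper column (depth z_c below the surface of column 1) and equate Σ ρ_i t_i down to z_c; mantle fills any gap and the z_c terms cancel.
Column 1: x×2.657 + (z_c − 0 − x)×3.388
Column 2: 3.16×0 + 4.48×2.857 + 19.4×2.691 + (z_c − 3.16 − 23.88)×3.388
The z_c×3.388 term appears on both sides and cancels. Collect the known terms of each column as K = Σ(ρt)_known − 3.388 × (depth of known layers): K_1 = 0 − 3.388×0 = 0; K_2 = 65.00476 − 3.388×(3.16 + 23.88) = −26.60676.
Balance: K_1 − x×(3.388 − 2.657) = K_2, so x = (K_1 − K_2)/(3.388 − 2.657) = 26.6068/0.731 = 36.4 km.

36.4 km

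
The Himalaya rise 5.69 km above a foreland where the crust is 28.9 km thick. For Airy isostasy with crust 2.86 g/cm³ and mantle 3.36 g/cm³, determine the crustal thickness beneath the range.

67.1 km

Root depth r = h ρ_c / (ρ_m − ρ_c) = 5.69 km × 2.86 / 0.5 = 32.55 km.
Total thickness = T + h + r = 28.9 km + 5.69 km + 32.55 km = 67.1 km.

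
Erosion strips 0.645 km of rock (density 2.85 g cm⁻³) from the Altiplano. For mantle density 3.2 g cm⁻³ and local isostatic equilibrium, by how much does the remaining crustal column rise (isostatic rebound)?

Unloading: uplift u = e ρ_c/ρ_m = 0.645 km × 2.85/3.2 = 0.574 km.

0.574 km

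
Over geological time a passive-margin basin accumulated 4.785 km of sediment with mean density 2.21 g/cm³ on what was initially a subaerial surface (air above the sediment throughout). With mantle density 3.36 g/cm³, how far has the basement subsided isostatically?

3.15 km

Subaerial load: s = t ρ_sed / ρ_m = 4.785 km × 2.21/3.36 = 3.15 km.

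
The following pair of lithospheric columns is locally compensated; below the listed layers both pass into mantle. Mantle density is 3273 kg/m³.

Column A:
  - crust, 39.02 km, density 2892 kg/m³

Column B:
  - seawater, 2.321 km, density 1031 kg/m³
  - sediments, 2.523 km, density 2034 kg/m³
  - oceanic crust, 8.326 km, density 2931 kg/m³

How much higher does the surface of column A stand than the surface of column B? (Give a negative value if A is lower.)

1.13 km

For any compensation level in the mantle, the mantle terms cancel and isostasy reduces to e = (Σt_A − Σt_B) − (Σ(ρt)_A − Σ(ρt)_B) / ρ_m.
Σt_A = 39.02 km; Σt_B = 13.17 km; Σ(ρt)_A = 112845.84; Σ(ρt)_B = 31928.239 (in km·kg/m³).
e = (39.02 − 13.17) − (112845.84 − 31928.239) / 3273 = 1.13 km.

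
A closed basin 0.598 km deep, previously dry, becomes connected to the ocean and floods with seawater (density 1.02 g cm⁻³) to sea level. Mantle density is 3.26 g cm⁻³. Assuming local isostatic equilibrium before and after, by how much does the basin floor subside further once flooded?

0.272 km

After flooding the water column is d + s deep. Its weight must equal the weight of mantle displaced by the extra subsidence s: (d + s) ρ_w = s ρ_m.
s = d ρ_w / (ρ_m − ρ_w) = 0.598 km × 1.02/(3.26 − 1.02) = 0.272 km.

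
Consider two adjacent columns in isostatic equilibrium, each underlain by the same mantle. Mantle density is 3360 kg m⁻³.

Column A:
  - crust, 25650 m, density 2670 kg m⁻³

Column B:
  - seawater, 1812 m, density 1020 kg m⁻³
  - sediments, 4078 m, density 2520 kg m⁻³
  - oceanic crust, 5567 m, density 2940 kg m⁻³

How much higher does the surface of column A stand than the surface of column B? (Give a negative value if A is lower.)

For any compensation level in the mantle, the mantle terms cancel and isostasy reduces to e = (Σt_A − Σt_B) − (Σ(ρt)_A − Σ(ρt)_B) / ρ_m.
Σt_A = 25650 m; Σt_B = 11457 m; Σ(ρt)_A = 68485500; Σ(ρt)_B = 28491780 (in m·kg m⁻³).
e = (25650 − 11457) − (68485500 − 28491780) / 3360 = 2290 m.

2290 m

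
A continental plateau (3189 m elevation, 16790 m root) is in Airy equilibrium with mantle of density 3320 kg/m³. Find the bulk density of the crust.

ρ_c h = (ρ_m − ρ_c) r → ρ_c (h + r) = ρ_m r → ρ_c = ρ_m r / (h + r).
ρ_c = 3320 × 16790 m / (3189 m + 16790 m) = 2790 kg/m³.

2790 kg/m³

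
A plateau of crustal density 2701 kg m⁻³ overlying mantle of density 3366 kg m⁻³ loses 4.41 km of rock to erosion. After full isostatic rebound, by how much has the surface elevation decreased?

Rebound u = e ρ_c/ρ_m = 4.41 km × 2701/3366 = 3.539 km.
Net surface drop = e − u = 4.41 km − 3.539 km = e (ρ_m − ρ_c)/ρ_m = 0.871 km.

0.871 km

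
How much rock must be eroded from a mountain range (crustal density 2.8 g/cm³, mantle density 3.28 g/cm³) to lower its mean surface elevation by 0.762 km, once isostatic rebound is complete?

5.21 km

Net drop Δ = e − u = e − e ρ_c/ρ_m = e (ρ_m − ρ_c)/ρ_m.
e = Δ ρ_m/(ρ_m − ρ_c) = 0.762 km × 3.28/0.48 = 5.21 km.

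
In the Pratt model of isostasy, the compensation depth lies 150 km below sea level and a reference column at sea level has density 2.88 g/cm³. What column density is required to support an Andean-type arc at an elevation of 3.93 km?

Pratt balance: ρ_ref D = ρ (D + h).
ρ = ρ_ref D/(D + h) = 2.88 × 150 km/(150 km + 3.93 km) = 2.81 g/cm³.

2.81 g/cm³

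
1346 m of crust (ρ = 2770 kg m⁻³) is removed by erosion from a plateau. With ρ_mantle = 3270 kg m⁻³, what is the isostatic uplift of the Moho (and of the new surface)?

Unloading: uplift u = e ρ_c/ρ_m = 1346 m × 2770/3270 = 1140 m.

1140 m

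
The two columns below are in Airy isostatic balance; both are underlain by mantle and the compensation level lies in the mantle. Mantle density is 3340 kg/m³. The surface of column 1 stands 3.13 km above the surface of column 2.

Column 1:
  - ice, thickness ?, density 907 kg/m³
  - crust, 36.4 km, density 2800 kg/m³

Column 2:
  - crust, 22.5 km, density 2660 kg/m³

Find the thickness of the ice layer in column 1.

Take the compensation level at the base of the deeper column (depth z_c below the surface of column 1) and equate Σ ρ_i t_i down to z_c; mantle fills any gap and the z_c terms cancel.
Column 1: x×907 + 36.4×2800 + (z_c − 36.4 − x)×3340
Column 2: 3.13×0 + 22.5×2660 + (z_c − 3.13 − 22.5)×3340
The z_c×3340 term appears on both sides and cancels. Collect the known terms of each column as K = Σ(ρt)_known − 3340 × (depth of known layers): K_1 = 101920 − 3340×36.4 = −19656; K_2 = 59850 − 3340×(3.13 + 22.5) = −25754.2.
Balance: K_1 − x×(3340 − 907) = K_2, so x = (K_1 − K_2)/(3340 − 907) = 6098.2/2433 = 2.51 km.

2.51 km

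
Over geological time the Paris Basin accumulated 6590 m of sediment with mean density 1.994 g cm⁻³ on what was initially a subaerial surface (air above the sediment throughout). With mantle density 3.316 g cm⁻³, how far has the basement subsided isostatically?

Subaerial load: s = t ρ_sed / ρ_m = 6590 m × 1.994/3.316 = 3960 m.

3960 m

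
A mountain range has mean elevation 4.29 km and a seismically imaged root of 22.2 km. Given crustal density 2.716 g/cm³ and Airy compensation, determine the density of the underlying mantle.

Airy balance: ρ_c h = (ρ_m − ρ_c) r → ρ_m = ρ_c (1 + h/r).
ρ_m = 2.716 × (1 + 4.29 km/22.2 km) = 3.24 g/cm³.

3.24 g/cm³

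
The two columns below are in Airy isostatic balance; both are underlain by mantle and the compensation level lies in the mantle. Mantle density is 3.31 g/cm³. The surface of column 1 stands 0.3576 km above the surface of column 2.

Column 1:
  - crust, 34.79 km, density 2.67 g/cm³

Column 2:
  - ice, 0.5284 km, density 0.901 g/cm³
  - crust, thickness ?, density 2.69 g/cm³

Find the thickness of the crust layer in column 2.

32 km

Take the compensation level at the base of the deeper column (depth z_c below the surface of column 1) and equate Σ ρ_i t_i down to z_c; mantle fills any gap and the z_c terms cancel.
Column 1: 34.79×2.67 + (z_c − 34.79)×3.31
Column 2: 0.3576×0 + 0.5284×0.901 + x×2.69 + (z_c − 0.3576 − 0.5284 − x)×3.31
The z_c×3.31 term appears on both sides and cancels. Collect the known terms of each column as K = Σ(ρt)_known − 3.31 × (depth of known layers): K_1 = 92.8893 − 3.31×34.79 = −22.2656; K_2 = 0.4760884 − 3.31×(0.3576 + 0.5284) = −2.4565716.
Balance: K_1 = K_2 − x×(3.31 − 2.69), so x = (K_2 − K_1)/(3.31 − 2.69) = 19.809/0.62 = 32 km.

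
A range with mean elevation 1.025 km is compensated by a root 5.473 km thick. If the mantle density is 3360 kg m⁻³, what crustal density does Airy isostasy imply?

ρ_c h = (ρ_m − ρ_c) r → ρ_c (h + r) = ρ_m r → ρ_c = ρ_m r / (h + r).
ρ_c = 3360 × 5.473 km / (1.025 km + 5.473 km) = 2830 kg m⁻³.

2830 kg m⁻³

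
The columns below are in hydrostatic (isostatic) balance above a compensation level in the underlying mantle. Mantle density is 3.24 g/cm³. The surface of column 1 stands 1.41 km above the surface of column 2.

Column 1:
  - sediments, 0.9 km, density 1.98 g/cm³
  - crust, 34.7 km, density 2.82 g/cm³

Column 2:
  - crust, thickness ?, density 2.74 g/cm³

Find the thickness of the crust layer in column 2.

22.3 km

Take the compensation level at the base of the deeper column (depth z_c below the surface of column 1) and equate Σ ρ_i t_i down to z_c; mantle fills any gap and the z_c terms cancel.
Column 1: 0.9×1.98 + 34.7×2.82 + (z_c − 35.6)×3.24
Column 2: 1.41×0 + x×2.74 + (z_c − 1.41 − 0 − x)×3.24
The z_c×3.24 term appears on both sides and cancels. Collect the known terms of each column as K = Σ(ρt)_known − 3.24 × (depth of known layers): K_1 = 99.636 − 3.24×35.6 = −15.708; K_2 = 0 − 3.24×(1.41 + 0) = −4.5684.
Balance: K_1 = K_2 − x×(3.24 − 2.74), so x = (K_2 − K_1)/(3.24 − 2.74) = 11.1396/0.5 = 22.3 km.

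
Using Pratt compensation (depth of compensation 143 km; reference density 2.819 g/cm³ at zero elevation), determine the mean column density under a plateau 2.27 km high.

2.77 g/cm³

Pratt balance: ρ_ref D = ρ (D + h).
ρ = ρ_ref D/(D + h) = 2.819 × 143 km/(143 km + 2.27 km) = 2.77 g/cm³.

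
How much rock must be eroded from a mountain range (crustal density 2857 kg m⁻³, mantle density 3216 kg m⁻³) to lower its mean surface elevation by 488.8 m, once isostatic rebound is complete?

4380 m

Net drop Δ = e − u = e − e ρ_c/ρ_m = e (ρ_m − ρ_c)/ρ_m.
e = Δ ρ_m/(ρ_m − ρ_c) = 488.8 m × 3216/359 = 4380 m.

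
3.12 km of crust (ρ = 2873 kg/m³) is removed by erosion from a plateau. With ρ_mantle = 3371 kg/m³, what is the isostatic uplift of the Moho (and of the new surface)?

Unloading: uplift u = e ρ_c/ρ_m = 3.12 km × 2873/3371 = 2.66 km.

2.66 km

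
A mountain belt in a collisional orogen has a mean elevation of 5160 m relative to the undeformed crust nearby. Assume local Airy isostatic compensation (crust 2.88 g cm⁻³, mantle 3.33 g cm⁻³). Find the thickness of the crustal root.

33000 m

By Archimedes' principle applied to the lithosphere: the weight of the topography is balanced by the buoyancy of the root, ρ_c h = (ρ_m − ρ_c) r.
r = h · ρ_c / (ρ_m − ρ_c) = 5160 m × 2.88 / (3.33 − 2.88) = 33000 m.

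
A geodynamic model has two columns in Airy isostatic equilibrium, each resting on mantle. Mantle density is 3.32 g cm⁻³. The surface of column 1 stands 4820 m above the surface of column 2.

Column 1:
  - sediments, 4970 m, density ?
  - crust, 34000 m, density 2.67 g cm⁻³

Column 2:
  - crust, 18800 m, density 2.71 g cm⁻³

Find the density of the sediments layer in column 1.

Take the compensation level at the base of the deeper column (depth z_c below the surface of column 1) and equate Σ ρ_i t_i down to z_c; mantle fills any gap and the z_c terms cancel.
Column 1: 4970×ρ + 34000×2.67 + (z_c − 38970)×3.32
Column 2: 4820×0 + 18800×2.71 + (z_c − 4820 − 18800)×3.32
The z_c×3.32 term appears on both sides and cancels. Collect the known terms of each column as K = Σ(ρt)_known − 3.32 × (depth of known layers): K_1 = 90780 − 3.32×38970 = −38600.4; K_2 = 50948 − 3.32×(4820 + 18800) = −27470.4.
Balance: K_1 + 4970×ρ = K_2, so ρ = (K_2 − K_1)/4970 = 11130/4970 = 2.24 g cm⁻³.

2.24 g cm⁻³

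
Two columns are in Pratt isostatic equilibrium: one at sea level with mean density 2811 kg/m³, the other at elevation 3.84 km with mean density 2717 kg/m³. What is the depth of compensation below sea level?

111 km

ρ_ref D = ρ (D + h) → D (ρ_ref − ρ) = ρ h.
D = ρ h/(ρ_ref − ρ) = 2717 × 3.84 km/(2811 − 2717) = 111 km.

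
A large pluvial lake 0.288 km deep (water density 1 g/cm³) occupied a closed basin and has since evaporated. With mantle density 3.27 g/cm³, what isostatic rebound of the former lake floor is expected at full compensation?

u = d ρ_w/ρ_m = 0.288 km × 1/3.27 = 0.0881 km.

0.0881 km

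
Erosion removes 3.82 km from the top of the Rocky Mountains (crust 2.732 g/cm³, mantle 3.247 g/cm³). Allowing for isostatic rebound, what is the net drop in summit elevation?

Rebound u = e ρ_c/ρ_m = 3.82 km × 2.732/3.247 = 3.214 km.
Net surface drop = e − u = 3.82 km − 3.214 km = e (ρ_m − ρ_c)/ρ_m = 0.606 km.

0.606 km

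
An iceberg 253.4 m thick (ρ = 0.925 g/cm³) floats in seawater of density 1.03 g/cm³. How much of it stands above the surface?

Floating equilibrium: submerged depth d = t ρ_obj/ρ_fluid = 253.4 m × 0.925/1.03 = 227.6 m.
Freeboard = t − d = 253.4 m − 227.6 m = 25.8 m.

25.8 m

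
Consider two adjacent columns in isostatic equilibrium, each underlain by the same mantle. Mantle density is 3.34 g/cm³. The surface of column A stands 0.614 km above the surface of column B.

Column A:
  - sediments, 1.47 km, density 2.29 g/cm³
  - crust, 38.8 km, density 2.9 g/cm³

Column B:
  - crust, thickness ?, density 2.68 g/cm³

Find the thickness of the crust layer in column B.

Take the compensation level at the base of the deeper column (depth z_c below the surface of column A) and equate Σ ρ_i t_i down to z_c; mantle fills any gap and the z_c terms cancel.
Column A: 1.47×2.29 + 38.8×2.9 + (z_c − 40.27)×3.34
Column B: 0.614×0 + x×2.68 + (z_c − 0.614 − 0 − x)×3.34
The z_c×3.34 term appears on both sides and cancels. Collect the known terms of each column as K = Σ(ρt)_known − 3.34 × (depth of known layers): K_A = 115.8863 − 3.34×40.27 = −18.6155; K_B = 0 − 3.34×(0.614 + 0) = −2.05076.
Balance: K_A = K_B − x×(3.34 − 2.68), so x = (K_B − K_A)/(3.34 − 2.68) = 16.5647/0.66 = 25.1 km.

25.1 km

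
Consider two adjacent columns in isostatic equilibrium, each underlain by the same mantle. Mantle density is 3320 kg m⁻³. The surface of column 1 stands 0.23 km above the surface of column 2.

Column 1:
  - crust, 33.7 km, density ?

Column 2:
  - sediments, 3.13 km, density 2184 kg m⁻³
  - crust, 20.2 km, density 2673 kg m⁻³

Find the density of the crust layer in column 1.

Take the compensation level at the base of the deeper column (depth z_c below the surface of column 1) and equate Σ ρ_i t_i down to z_c; mantle fills any gap and the z_c terms cancel.
Column 1: 33.7×ρ + (z_c − 33.7)×3320
Column 2: 0.23×0 + 3.13×2184 + 20.2×2673 + (z_c − 0.23 − 23.33)×3320
The z_c×3320 term appears on both sides and cancels. Collect the known terms of each column as K = Σ(ρt)_known − 3320 × (depth of known layers): K_1 = 0 − 3320×33.7 = −111884; K_2 = 60830.52 − 3320×(0.23 + 23.33) = −17388.68.
Balance: K_1 + 33.7×ρ = K_2, so ρ = (K_2 − K_1)/33.7 = 94495.3/33.7 = 2800 kg m⁻³.

2800 kg m⁻³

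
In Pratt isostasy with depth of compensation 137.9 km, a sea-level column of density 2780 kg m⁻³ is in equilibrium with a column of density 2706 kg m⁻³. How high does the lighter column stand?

3.77 km

ρ_ref D = ρ (D + h) → h = D (ρ_ref − ρ)/ρ.
h = 137.9 km × (2780 − 2706)/2706 = 3.77 km.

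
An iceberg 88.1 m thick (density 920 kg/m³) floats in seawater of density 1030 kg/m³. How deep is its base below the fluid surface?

78.7 m

Draft d = t ρ_obj/ρ_fluid = 88.1 m × 920/1030 = 78.7 m.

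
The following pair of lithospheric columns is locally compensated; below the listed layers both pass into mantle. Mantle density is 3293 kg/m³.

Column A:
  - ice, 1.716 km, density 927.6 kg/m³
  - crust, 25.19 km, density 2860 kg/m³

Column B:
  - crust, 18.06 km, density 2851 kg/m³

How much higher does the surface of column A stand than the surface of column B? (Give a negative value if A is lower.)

For any compensation level in the mantle, the mantle terms cancel and isostasy reduces to e = (Σt_A − Σt_B) − (Σ(ρt)_A − Σ(ρt)_B) / ρ_m.
Σt_A = 26.906 km; Σt_B = 18.06 km; Σ(ρt)_A = 73635.1616; Σ(ρt)_B = 51489.06 (in km·kg/m³).
e = (26.906 − 18.06) − (73635.1616 − 51489.06) / 3293 = 2.12 km.

2.12 km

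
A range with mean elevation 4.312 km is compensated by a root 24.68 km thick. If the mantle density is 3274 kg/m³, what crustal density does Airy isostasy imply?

2790 kg/m³

ρ_c h = (ρ_m − ρ_c) r → ρ_c (h + r) = ρ_m r → ρ_c = ρ_m r / (h + r).
ρ_c = 3274 × 24.68 km / (4.312 km + 24.68 km) = 2790 kg/m³.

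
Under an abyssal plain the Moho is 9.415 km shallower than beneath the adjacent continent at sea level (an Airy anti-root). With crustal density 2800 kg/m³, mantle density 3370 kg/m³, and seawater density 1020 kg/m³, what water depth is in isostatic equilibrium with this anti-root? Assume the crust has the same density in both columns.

Replacing a thickness d of crust by seawater at the top must be balanced by replacing crust with mantle at the base: d (ρ_c − ρ_w) = a (ρ_m − ρ_c).
d = a (ρ_m − ρ_c)/(ρ_c − ρ_w) = 9.415 km × 570/1780 = 3.01 km.

3.01 km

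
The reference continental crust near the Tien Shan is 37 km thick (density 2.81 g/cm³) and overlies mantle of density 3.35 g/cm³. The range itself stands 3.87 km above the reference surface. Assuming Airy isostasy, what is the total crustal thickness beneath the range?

Root depth r = h ρ_c / (ρ_m − ρ_c) = 3.87 km × 2.81 / 0.54 = 20.14 km.
Total thickness = T + h + r = 37 km + 3.87 km + 20.14 km = 61 km.

61 km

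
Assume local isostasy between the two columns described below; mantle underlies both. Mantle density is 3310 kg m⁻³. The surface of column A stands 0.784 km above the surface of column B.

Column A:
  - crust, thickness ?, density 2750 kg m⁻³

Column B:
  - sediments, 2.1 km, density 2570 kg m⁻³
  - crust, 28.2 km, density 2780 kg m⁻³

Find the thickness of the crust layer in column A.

Take the compensation level at the base of the deeper column (depth z_c below the surface of column A) and equate Σ ρ_i t_i down to z_c; mantle fills any gap and the z_c terms cancel.
Column A: x×2750 + (z_c − 0 − x)×3310
Column B: 0.784×0 + 2.1×2570 + 28.2×2780 + (z_c − 0.784 − 30.3)×3310
The z_c×3310 term appears on both sides and cancels. Collect the known terms of each column as K = Σ(ρt)_known − 3310 × (depth of known layers): K_A = 0 − 3310×0 = 0; K_B = 83793 − 3310×(0.784 + 30.3) = −19095.04.
Balance: K_A − x×(3310 − 2750) = K_B, so x = (K_A − K_B)/(3310 − 2750) = 19095/560 = 34.1 km.

34.1 km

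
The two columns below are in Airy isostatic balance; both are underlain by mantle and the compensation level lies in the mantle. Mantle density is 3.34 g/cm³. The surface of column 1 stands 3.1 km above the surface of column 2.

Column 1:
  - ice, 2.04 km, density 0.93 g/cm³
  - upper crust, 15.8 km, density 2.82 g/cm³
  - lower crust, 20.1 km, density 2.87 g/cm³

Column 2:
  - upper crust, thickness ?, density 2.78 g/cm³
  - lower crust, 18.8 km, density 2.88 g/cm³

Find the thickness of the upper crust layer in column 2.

6.39 km

Take the compensation level at the base of the deeper column (depth z_c below the surface of column 1) and equate Σ ρ_i t_i down to z_c; mantle fills any gap and the z_c terms cancel.
Column 1: 2.04×0.93 + 15.8×2.82 + 20.1×2.87 + (z_c − 37.94)×3.34
Column 2: 3.1×0 + x×2.78 + 18.8×2.88 + (z_c − 3.1 − 18.8 − x)×3.34
The z_c×3.34 term appears on both sides and cancels. Collect the known terms of each column as K = Σ(ρt)_known − 3.34 × (depth of known layers): K_1 = 104.1402 − 3.34×37.94 = −22.5794; K_2 = 54.144 − 3.34×(3.1 + 18.8) = −19.002.
Balance: K_1 = K_2 − x×(3.34 − 2.78), so x = (K_2 − K_1)/(3.34 − 2.78) = 3.5774/0.56 = 6.39 km.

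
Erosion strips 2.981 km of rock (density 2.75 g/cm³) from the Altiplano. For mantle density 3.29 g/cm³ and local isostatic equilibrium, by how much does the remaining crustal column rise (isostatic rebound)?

Unloading: uplift u = e ρ_c/ρ_m = 2.981 km × 2.75/3.29 = 2.49 km.

2.49 km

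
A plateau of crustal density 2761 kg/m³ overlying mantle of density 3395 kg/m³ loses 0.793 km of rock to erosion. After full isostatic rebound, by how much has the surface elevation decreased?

0.148 km

Rebound u = e ρ_c/ρ_m = 0.793 km × 2761/3395 = 0.6449 km.
Net surface drop = e − u = 0.793 km − 0.6449 km = e (ρ_m − ρ_c)/ρ_m = 0.148 km.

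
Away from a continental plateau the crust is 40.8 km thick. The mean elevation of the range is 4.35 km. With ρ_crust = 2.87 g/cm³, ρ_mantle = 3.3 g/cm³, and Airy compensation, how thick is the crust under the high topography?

Root depth r = h ρ_c / (ρ_m − ρ_c) = 4.35 km × 2.87 / 0.43 = 29.03 km.
Total thickness = T + h + r = 40.8 km + 4.35 km + 29.03 km = 74.2 km.

74.2 km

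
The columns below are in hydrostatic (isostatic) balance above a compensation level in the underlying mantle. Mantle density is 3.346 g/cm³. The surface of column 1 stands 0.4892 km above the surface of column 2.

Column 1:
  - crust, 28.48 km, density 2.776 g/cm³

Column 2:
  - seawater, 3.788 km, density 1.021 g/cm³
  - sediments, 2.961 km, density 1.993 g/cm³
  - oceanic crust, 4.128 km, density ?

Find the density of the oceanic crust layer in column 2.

Take the compensation level at the base of the deeper column (depth z_c below the surface of column 1) and equate Σ ρ_i t_i down to z_c; mantle fills any gap and the z_c terms cancel.
Column 1: 28.48×2.776 + (z_c − 28.48)×3.346
Column 2: 0.4892×0 + 3.788×1.021 + 2.961×1.993 + 4.128×ρ + (z_c − 0.4892 − 10.877)×3.346
The z_c×3.346 term appears on both sides and cancels. Collect the known terms of each column as K = Σ(ρt)_known − 3.346 × (depth of known layers): K_1 = 79.06048 − 3.346×28.48 = −16.2336; K_2 = 9.768821 − 3.346×(0.4892 + 10.877) = −28.2624842.
Balance: K_1 = K_2 + 4.128×ρ, so ρ = (K_1 − K_2)/4.128 = 12.0289/4.128 = 2.91 g/cm³.

2.91 g/cm³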